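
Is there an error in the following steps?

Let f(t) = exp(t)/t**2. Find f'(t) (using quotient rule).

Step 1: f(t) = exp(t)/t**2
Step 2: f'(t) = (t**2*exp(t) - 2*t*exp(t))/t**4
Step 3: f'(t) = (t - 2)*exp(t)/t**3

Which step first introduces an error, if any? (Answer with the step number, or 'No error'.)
No error

All steps in this derivation are correct.
The final answer f'(t) = (t - 2)*exp(t)/t**3 is valid.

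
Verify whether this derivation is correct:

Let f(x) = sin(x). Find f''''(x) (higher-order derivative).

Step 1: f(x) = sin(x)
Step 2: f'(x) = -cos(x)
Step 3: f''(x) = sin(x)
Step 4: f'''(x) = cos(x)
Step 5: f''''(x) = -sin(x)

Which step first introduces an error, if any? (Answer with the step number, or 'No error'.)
Step 2

Step 2 is incorrect due to a sign flip.
The step shows: -cos(x)
The correct value should be: cos(x)

Explanation: The sign of the whole expression was flipped: the term cos(x) was incorrectly written as -cos(x)
The later steps are derived from this incorrect expression, so the error originates in Step 2.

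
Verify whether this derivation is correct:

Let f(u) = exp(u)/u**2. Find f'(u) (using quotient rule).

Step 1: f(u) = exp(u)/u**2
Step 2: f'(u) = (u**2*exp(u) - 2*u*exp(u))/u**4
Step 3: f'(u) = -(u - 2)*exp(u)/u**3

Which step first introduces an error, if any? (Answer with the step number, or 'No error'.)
Step 3

Step 3 is incorrect due to a sign flip.
The step shows: -(u - 2)*exp(u)/u**3
The correct value should be: (u - 2)*exp(u)/u**3

Explanation: The sign of the whole expression was flipped: the term (u - 2)*exp(u)/u**3 was incorrectly written as -(u - 2)*exp(u)/u**3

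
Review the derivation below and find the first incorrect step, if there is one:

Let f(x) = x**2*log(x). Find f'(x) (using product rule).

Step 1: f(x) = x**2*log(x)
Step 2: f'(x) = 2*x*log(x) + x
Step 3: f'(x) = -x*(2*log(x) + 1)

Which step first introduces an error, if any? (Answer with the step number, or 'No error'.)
Step 3

Step 3 is incorrect due to a sign flip.
The step shows: -x*(2*log(x) + 1)
The correct value should be: x*(2*log(x) + 1)

Explanation: The sign of the whole expression was flipped: the term x*(2*log(x) + 1) was incorrectly written as -x*(2*log(x) + 1)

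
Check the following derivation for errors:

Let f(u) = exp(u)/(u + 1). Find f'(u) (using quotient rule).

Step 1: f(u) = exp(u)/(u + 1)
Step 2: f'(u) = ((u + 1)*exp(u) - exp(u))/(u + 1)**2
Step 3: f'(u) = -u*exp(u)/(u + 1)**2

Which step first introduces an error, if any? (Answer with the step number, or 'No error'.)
Step 3

Step 3 is incorrect due to a sign flip.
The step shows: -u*exp(u)/(u + 1)**2
The correct value should be: u*exp(u)/(u + 1)**2

Explanation: The sign of the whole expression was flipped: the term u*exp(u)/(u + 1)**2 was incorrectly written as -u*exp(u)/(u + 1)**2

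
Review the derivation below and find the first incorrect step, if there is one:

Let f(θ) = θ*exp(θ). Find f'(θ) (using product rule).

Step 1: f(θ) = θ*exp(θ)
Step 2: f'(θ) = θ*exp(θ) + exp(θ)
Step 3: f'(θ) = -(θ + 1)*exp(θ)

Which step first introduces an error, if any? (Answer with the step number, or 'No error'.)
Step 3

Step 3 is incorrect due to a sign flip.
The step shows: -(θ + 1)*exp(θ)
The correct value should be: (θ + 1)*exp(θ)

Explanation: The sign of the whole expression was flipped: the term (θ + 1)*exp(θ) was incorrectly written as -(θ + 1)*exp(θ)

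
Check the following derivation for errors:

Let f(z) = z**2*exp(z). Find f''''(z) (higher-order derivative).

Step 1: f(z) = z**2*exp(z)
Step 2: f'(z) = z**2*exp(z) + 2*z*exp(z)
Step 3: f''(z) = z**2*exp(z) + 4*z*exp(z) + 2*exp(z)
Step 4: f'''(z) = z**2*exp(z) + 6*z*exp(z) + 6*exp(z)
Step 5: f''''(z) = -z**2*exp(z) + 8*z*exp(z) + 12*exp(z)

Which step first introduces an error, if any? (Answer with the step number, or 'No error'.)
Step 5

Step 5 is incorrect due to a sign flip.
The step shows: -z**2*exp(z) + 8*z*exp(z) + 12*exp(z)
The correct value should be: z**2*exp(z) + 8*z*exp(z) + 12*exp(z)

Explanation: The sign of one term was flipped: the term z**2*exp(z) was incorrectly written as -z**2*exp(z)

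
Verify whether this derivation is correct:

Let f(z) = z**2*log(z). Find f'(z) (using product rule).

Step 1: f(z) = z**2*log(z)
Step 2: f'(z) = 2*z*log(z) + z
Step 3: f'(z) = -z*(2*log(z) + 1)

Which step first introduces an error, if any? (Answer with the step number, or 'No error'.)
Step 3

Step 3 is incorrect due to a sign flip.
The step shows: -z*(2*log(z) + 1)
The correct value should be: z*(2*log(z) + 1)

Explanation: The sign of the whole expression was flipped: the term z*(2*log(z) + 1) was incorrectly written as -z*(2*log(z) + 1)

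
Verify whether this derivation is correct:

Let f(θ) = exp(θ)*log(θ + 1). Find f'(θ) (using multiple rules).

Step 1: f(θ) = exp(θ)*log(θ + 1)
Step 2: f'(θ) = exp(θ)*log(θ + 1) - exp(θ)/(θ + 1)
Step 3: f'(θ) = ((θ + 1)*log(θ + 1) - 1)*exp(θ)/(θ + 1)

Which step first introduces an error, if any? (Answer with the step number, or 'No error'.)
Step 2

Step 2 is incorrect due to a sign flip.
The step shows: exp(θ)*log(θ + 1) - exp(θ)/(θ + 1)
The correct value should be: exp(θ)*log(θ + 1) + exp(θ)/(θ + 1)

Explanation: The sign of one term was flipped: the term exp(θ)/(θ + 1) was incorrectly written as -exp(θ)/(θ + 1)
The later steps are derived from this incorrect expression, so the error originates in Step 2.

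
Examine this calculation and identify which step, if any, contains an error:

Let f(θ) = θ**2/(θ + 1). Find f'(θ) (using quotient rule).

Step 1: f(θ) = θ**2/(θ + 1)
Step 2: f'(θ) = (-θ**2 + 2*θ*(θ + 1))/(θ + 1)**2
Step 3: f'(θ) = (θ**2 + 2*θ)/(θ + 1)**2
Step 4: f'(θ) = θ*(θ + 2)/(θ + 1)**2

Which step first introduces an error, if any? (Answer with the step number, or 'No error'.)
No error

All steps in this derivation are correct.
The final answer f'(θ) = θ*(θ + 2)/(θ + 1)**2 is valid.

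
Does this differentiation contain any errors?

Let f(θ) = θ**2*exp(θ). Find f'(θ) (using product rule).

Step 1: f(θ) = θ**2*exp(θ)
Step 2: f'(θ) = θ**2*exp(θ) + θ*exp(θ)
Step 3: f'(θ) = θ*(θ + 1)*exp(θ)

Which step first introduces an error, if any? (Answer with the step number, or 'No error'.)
Step 2

Step 2 is incorrect due to a wrong coefficient.
The step shows: θ**2*exp(θ) + θ*exp(θ)
The correct value should be: θ**2*exp(θ) + 2*θ*exp(θ)

Explanation: The coefficient 2 was incorrectly written as 1: the term 2*θ*exp(θ) was incorrectly written as θ*exp(θ)
The later steps are derived from this incorrect expression, so the error originates in Step 2.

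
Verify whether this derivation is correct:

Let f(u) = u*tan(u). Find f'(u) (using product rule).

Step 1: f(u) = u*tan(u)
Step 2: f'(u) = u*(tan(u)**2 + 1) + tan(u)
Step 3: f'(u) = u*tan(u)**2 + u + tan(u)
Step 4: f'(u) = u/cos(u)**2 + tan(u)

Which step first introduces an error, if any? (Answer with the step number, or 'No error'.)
No error

All steps in this derivation are correct.
The final answer f'(u) = u/cos(u)**2 + tan(u) is valid.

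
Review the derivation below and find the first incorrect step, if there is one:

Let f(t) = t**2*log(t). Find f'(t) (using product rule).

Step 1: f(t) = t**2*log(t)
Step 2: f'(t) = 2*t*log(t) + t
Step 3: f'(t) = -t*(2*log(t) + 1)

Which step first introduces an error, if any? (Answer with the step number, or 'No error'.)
Step 3

Step 3 is incorrect due to a sign flip.
The step shows: -t*(2*log(t) + 1)
The correct value should be: t*(2*log(t) + 1)

Explanation: The sign of the whole expression was flipped: the term t*(2*log(t) + 1) was incorrectly written as -t*(2*log(t) + 1)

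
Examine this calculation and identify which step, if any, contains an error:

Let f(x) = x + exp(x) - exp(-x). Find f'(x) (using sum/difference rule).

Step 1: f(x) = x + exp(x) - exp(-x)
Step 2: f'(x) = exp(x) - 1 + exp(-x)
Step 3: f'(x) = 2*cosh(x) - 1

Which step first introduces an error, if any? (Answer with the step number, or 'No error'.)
Step 2

Step 2 is incorrect due to a sign flip.
The step shows: exp(x) - 1 + exp(-x)
The correct value should be: exp(x) + 1 + exp(-x)

Explanation: The sign of one term was flipped: the term 1 was incorrectly written as -1
The later steps are derived from this incorrect expression, so the error originates in Step 2.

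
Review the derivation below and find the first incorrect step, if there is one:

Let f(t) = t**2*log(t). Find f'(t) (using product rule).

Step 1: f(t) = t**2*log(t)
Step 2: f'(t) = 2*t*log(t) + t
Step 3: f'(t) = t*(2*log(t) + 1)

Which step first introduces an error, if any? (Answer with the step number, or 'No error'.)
No error

All steps in this derivation are correct.
The final answer f'(t) = t*(2*log(t) + 1) is valid.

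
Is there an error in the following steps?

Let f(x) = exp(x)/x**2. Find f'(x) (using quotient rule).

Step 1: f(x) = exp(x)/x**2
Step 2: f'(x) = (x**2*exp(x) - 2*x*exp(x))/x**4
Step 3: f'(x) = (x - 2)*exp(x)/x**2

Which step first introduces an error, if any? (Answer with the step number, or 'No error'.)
Step 3

Step 3 is incorrect due to a wrong exponent.
The step shows: (x - 2)*exp(x)/x**2
The correct value should be: (x - 2)*exp(x)/x**3

Explanation: The exponent -3 on x was incorrectly written as -2: the term (x - 2)*exp(x)/x**3 was incorrectly written as (x - 2)*exp(x)/x**2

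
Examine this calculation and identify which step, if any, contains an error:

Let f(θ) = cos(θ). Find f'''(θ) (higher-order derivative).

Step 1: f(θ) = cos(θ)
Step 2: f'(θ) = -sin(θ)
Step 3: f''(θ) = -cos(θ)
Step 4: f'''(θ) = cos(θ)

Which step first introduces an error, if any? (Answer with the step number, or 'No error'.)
Step 4

Step 4 is incorrect due to a wrong trig function.
The step shows: cos(θ)
The correct value should be: sin(θ)

Explanation: sin(θ) was incorrectly written as cos(θ): the term sin(θ) was incorrectly written as cos(θ)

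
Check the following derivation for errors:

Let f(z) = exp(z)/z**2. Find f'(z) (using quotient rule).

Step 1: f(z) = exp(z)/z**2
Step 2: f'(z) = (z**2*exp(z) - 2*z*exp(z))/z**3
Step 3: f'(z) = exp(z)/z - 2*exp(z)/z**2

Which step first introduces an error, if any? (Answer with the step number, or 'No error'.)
Step 2

Step 2 is incorrect due to a wrong exponent.
The step shows: (z**2*exp(z) - 2*z*exp(z))/z**3
The correct value should be: (z**2*exp(z) - 2*z*exp(z))/z**4

Explanation: The exponent -4 on z was incorrectly written as -3: the term (z**2*exp(z) - 2*z*exp(z))/z**4 was incorrectly written as (z**2*exp(z) - 2*z*exp(z))/z**3
The later steps are derived from this incorrect expression, so the error originates in Step 2.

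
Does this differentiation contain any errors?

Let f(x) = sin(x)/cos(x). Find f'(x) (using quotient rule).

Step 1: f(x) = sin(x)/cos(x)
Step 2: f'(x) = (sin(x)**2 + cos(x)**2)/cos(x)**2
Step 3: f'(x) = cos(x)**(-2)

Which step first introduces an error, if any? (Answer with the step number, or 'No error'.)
No error

All steps in this derivation are correct.
The final answer f'(x) = cos(x)**(-2) is valid.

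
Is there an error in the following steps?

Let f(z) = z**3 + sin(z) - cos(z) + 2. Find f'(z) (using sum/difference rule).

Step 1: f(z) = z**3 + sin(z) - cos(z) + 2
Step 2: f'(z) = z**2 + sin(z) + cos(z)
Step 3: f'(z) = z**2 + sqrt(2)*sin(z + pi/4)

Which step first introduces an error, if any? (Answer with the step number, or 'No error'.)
Step 2

Step 2 is incorrect due to a wrong coefficient.
The step shows: z**2 + sin(z) + cos(z)
The correct value should be: 3*z**2 + sin(z) + cos(z)

Explanation: The coefficient 3 was incorrectly written as 1: the term 3*z**2 was incorrectly written as z**2
The later steps are derived from this incorrect expression, so the error originates in Step 2.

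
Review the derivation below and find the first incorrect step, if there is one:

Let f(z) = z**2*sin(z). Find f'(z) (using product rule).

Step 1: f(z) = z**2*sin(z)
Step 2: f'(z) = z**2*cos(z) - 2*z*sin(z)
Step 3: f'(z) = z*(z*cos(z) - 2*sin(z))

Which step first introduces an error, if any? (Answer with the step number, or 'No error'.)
Step 2

Step 2 is incorrect due to a sign flip.
The step shows: z**2*cos(z) - 2*z*sin(z)
The correct value should be: z**2*cos(z) + 2*z*sin(z)

Explanation: The sign of one term was flipped: the term 2*z*sin(z) was incorrectly written as -2*z*sin(z)
The later steps are derived from this incorrect expression, so the error originates in Step 2.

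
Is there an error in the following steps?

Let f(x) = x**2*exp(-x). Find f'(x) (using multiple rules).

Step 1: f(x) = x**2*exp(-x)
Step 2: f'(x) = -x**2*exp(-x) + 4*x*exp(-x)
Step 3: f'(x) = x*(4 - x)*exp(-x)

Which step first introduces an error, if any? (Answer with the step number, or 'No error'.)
Step 2

Step 2 is incorrect due to a wrong coefficient.
The step shows: -x**2*exp(-x) + 4*x*exp(-x)
The correct value should be: -x**2*exp(-x) + 2*x*exp(-x)

Explanation: The coefficient 2 was incorrectly written as 4: the term 2*x*exp(-x) was incorrectly written as 4*x*exp(-x)
The later steps are derived from this incorrect expression, so the error originates in Step 2.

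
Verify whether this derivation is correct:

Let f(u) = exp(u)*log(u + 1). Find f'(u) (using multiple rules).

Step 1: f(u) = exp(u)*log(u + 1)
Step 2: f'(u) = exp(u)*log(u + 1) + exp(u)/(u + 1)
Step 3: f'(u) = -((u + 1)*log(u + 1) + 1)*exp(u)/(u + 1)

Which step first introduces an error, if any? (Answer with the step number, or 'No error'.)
Step 3

Step 3 is incorrect due to a sign flip.
The step shows: -((u + 1)*log(u + 1) + 1)*exp(u)/(u + 1)
The correct value should be: ((u + 1)*log(u + 1) + 1)*exp(u)/(u + 1)

Explanation: The sign of the whole expression was flipped: the term ((u + 1)*log(u + 1) + 1)*exp(u)/(u + 1) was incorrectly written as -((u + 1)*log(u + 1) + 1)*exp(u)/(u + 1)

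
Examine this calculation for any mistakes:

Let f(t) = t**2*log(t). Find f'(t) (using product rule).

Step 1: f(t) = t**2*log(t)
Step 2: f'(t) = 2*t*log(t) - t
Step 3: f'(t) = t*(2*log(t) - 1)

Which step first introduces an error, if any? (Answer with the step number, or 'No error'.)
Step 2

Step 2 is incorrect due to a sign flip.
The step shows: 2*t*log(t) - t
The correct value should be: 2*t*log(t) + t

Explanation: The sign of one term was flipped: the term t was incorrectly written as -t
The later steps are derived from this incorrect expression, so the error originates in Step 2.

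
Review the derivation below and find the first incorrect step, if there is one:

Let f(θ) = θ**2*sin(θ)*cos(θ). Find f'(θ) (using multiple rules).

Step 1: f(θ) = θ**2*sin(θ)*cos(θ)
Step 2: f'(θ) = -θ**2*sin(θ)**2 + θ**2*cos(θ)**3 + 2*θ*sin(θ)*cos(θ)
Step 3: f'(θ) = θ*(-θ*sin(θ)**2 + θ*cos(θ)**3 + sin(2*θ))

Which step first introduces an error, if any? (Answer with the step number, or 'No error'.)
Step 2

Step 2 is incorrect due to a wrong exponent.
The step shows: -θ**2*sin(θ)**2 + θ**2*cos(θ)**3 + 2*θ*sin(θ)*cos(θ)
The correct value should be: -θ**2*sin(θ)**2 + θ**2*cos(θ)**2 + 2*θ*sin(θ)*cos(θ)

Explanation: The exponent 2 on cos(θ) was incorrectly written as 3: the term θ**2*cos(θ)**2 was incorrectly written as θ**2*cos(θ)**3
The later steps are derived from this incorrect expression, so the error originates in Step 2.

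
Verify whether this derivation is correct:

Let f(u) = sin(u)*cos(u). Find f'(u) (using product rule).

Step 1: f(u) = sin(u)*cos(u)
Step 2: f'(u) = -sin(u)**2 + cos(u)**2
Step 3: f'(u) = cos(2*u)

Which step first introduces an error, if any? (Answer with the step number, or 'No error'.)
No error

All steps in this derivation are correct.
The final answer f'(u) = cos(2*u) is valid.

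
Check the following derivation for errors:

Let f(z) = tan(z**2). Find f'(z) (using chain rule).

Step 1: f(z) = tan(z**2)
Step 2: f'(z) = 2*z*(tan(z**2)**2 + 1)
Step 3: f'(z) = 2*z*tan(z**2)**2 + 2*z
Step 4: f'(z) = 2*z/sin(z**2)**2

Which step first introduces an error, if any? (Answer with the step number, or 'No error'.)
Step 4

Step 4 is incorrect due to a wrong trig function.
The step shows: 2*z/sin(z**2)**2
The correct value should be: 2*z/cos(z**2)**2

Explanation: cos(z**2) was incorrectly written as sin(z**2): the term 2*z/cos(z**2)**2 was incorrectly written as 2*z/sin(z**2)**2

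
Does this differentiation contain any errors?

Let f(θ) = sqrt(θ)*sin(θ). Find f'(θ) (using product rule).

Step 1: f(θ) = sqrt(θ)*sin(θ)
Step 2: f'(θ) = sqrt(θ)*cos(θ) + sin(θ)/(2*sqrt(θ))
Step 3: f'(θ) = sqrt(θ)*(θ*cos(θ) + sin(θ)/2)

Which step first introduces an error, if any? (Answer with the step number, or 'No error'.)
Step 3

Step 3 is incorrect due to a wrong exponent.
The step shows: sqrt(θ)*(θ*cos(θ) + sin(θ)/2)
The correct value should be: (θ*cos(θ) + sin(θ)/2)/sqrt(θ)

Explanation: The exponent -1/2 on θ was incorrectly written as 1/2: the term (θ*cos(θ) + sin(θ)/2)/sqrt(θ) was incorrectly written as sqrt(θ)*(θ*cos(θ) + sin(θ)/2)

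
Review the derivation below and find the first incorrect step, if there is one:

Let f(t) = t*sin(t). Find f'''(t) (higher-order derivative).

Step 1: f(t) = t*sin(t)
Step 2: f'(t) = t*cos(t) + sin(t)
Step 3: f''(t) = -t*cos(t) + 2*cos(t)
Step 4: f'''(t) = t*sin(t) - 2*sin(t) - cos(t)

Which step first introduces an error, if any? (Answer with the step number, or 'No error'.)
Step 3

Step 3 is incorrect due to a wrong trig function.
The step shows: -t*cos(t) + 2*cos(t)
The correct value should be: -t*sin(t) + 2*cos(t)

Explanation: sin(t) was incorrectly written as cos(t): the term -t*sin(t) was incorrectly written as -t*cos(t)
The later steps are derived from this incorrect expression, so the error originates in Step 3.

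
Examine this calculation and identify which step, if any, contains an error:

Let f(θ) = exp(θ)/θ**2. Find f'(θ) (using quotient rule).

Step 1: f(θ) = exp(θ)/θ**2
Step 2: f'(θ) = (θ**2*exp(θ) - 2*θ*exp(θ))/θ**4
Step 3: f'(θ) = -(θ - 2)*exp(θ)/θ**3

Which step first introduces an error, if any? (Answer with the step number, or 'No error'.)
Step 3

Step 3 is incorrect due to a sign flip.
The step shows: -(θ - 2)*exp(θ)/θ**3
The correct value should be: (θ - 2)*exp(θ)/θ**3

Explanation: The sign of the whole expression was flipped: the term (θ - 2)*exp(θ)/θ**3 was incorrectly written as -(θ - 2)*exp(θ)/θ**3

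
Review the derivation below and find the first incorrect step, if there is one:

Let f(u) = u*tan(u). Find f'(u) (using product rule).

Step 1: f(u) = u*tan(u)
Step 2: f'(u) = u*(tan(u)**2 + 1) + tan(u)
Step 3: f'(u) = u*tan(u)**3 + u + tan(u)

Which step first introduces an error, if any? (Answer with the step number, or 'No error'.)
Step 3

Step 3 is incorrect due to a wrong exponent.
The step shows: u*tan(u)**3 + u + tan(u)
The correct value should be: u*tan(u)**2 + u + tan(u)

Explanation: The exponent 2 on tan(u) was incorrectly written as 3: the term u*tan(u)**2 was incorrectly written as u*tan(u)**3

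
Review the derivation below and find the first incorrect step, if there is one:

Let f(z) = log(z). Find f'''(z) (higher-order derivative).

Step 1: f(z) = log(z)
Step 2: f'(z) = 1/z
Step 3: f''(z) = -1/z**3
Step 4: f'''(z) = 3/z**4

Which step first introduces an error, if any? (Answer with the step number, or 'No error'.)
Step 3

Step 3 is incorrect due to a wrong exponent.
The step shows: -1/z**3
The correct value should be: -1/z**2

Explanation: The exponent -2 on z was incorrectly written as -3: the term -1/z**2 was incorrectly written as -1/z**3
The later steps are derived from this incorrect expression, so the error originates in Step 3.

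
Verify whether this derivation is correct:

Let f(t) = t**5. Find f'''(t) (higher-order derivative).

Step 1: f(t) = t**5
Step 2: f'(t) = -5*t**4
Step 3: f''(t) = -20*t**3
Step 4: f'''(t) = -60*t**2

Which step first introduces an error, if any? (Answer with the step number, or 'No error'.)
Step 2

Step 2 is incorrect due to a sign flip.
The step shows: -5*t**4
The correct value should be: 5*t**4

Explanation: The sign of the whole expression was flipped: the term 5*t**4 was incorrectly written as -5*t**4
The later steps are derived from this incorrect expression, so the error originates in Step 2.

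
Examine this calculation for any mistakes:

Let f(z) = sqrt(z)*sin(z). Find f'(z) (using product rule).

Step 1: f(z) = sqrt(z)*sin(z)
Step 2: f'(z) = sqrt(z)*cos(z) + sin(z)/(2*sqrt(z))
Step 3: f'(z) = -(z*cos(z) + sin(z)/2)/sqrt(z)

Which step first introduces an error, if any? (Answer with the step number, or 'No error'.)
Step 3

Step 3 is incorrect due to a sign flip.
The step shows: -(z*cos(z) + sin(z)/2)/sqrt(z)
The correct value should be: (z*cos(z) + sin(z)/2)/sqrt(z)

Explanation: The sign of the whole expression was flipped: the term (z*cos(z) + sin(z)/2)/sqrt(z) was incorrectly written as -(z*cos(z) + sin(z)/2)/sqrt(z)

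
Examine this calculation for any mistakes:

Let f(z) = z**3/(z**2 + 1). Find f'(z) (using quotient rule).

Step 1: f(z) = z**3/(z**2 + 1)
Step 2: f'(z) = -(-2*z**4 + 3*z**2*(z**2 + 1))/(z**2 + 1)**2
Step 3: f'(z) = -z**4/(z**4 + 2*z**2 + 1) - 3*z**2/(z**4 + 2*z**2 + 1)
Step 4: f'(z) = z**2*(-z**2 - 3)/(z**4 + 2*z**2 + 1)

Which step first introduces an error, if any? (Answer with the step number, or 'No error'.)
Step 2

Step 2 is incorrect due to a sign flip.
The step shows: -(-2*z**4 + 3*z**2*(z**2 + 1))/(z**2 + 1)**2
The correct value should be: (-2*z**4 + 3*z**2*(z**2 + 1))/(z**2 + 1)**2

Explanation: The sign of the whole expression was flipped: the term (-2*z**4 + 3*z**2*(z**2 + 1))/(z**2 + 1)**2 was incorrectly written as -(-2*z**4 + 3*z**2*(z**2 + 1))/(z**2 + 1)**2
The later steps are derived from this incorrect expression, so the error originates in Step 2.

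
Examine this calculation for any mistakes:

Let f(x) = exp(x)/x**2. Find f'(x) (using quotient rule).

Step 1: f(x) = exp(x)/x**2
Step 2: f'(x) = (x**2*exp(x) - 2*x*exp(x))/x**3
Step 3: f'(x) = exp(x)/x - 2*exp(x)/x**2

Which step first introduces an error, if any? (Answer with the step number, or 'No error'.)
Step 2

Step 2 is incorrect due to a wrong exponent.
The step shows: (x**2*exp(x) - 2*x*exp(x))/x**3
The correct value should be: (x**2*exp(x) - 2*x*exp(x))/x**4

Explanation: The exponent -4 on x was incorrectly written as -3: the term (x**2*exp(x) - 2*x*exp(x))/x**4 was incorrectly written as (x**2*exp(x) - 2*x*exp(x))/x**3
The later steps are derived from this incorrect expression, so the error originates in Step 2.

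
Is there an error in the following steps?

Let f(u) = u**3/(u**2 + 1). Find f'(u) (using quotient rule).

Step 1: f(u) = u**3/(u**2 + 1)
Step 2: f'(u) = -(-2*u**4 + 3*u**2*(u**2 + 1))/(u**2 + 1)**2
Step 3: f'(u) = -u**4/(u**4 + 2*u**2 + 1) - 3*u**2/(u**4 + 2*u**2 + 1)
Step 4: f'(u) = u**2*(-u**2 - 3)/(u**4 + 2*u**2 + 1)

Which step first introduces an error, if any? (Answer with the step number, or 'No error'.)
Step 2

Step 2 is incorrect due to a sign flip.
The step shows: -(-2*u**4 + 3*u**2*(u**2 + 1))/(u**2 + 1)**2
The correct value should be: (-2*u**4 + 3*u**2*(u**2 + 1))/(u**2 + 1)**2

Explanation: The sign of the whole expression was flipped: the term (-2*u**4 + 3*u**2*(u**2 + 1))/(u**2 + 1)**2 was incorrectly written as -(-2*u**4 + 3*u**2*(u**2 + 1))/(u**2 + 1)**2
The later steps are derived from this incorrect expression, so the error originates in Step 2.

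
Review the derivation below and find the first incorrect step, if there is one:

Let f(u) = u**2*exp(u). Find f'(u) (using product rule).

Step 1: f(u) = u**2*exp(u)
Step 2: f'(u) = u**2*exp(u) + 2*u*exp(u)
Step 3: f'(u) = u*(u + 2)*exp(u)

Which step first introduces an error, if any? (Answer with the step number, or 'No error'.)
No error

All steps in this derivation are correct.
The final answer f'(u) = u*(u + 2)*exp(u) is valid.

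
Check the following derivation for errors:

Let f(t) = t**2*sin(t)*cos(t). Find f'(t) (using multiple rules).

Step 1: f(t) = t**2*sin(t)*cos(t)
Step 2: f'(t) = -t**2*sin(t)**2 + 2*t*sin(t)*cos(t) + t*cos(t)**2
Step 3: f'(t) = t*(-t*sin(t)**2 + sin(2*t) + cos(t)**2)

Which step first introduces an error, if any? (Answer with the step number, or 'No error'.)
Step 2

Step 2 is incorrect due to a wrong exponent.
The step shows: -t**2*sin(t)**2 + 2*t*sin(t)*cos(t) + t*cos(t)**2
The correct value should be: -t**2*sin(t)**2 + t**2*cos(t)**2 + 2*t*sin(t)*cos(t)

Explanation: The exponent 2 on t was incorrectly written as 1: the term t**2*cos(t)**2 was incorrectly written as t*cos(t)**2
The later steps are derived from this incorrect expression, so the error originates in Step 2.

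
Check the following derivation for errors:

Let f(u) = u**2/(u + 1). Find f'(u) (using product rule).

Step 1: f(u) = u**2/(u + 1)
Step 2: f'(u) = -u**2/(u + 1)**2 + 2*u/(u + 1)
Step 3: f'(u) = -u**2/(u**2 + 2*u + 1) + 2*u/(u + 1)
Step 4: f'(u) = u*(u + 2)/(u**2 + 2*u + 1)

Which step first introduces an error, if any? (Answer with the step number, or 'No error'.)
No error

All steps in this derivation are correct.
The final answer f'(u) = u*(u + 2)/(u**2 + 2*u + 1) is valid.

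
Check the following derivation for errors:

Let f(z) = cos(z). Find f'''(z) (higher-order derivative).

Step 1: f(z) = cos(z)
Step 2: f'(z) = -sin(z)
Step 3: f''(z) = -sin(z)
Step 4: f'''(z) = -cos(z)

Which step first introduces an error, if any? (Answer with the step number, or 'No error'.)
Step 3

Step 3 is incorrect due to a wrong trig function.
The step shows: -sin(z)
The correct value should be: -cos(z)

Explanation: cos(z) was incorrectly written as sin(z): the term -cos(z) was incorrectly written as -sin(z)
The later steps are derived from this incorrect expression, so the error originates in Step 3.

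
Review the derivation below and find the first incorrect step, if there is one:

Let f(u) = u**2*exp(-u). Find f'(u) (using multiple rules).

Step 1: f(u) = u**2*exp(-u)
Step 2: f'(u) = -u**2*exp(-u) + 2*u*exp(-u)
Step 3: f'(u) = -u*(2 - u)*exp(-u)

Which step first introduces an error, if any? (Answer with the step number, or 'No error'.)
Step 3

Step 3 is incorrect due to a sign flip.
The step shows: -u*(2 - u)*exp(-u)
The correct value should be: u*(2 - u)*exp(-u)

Explanation: The sign of the whole expression was flipped: the term u*(2 - u)*exp(-u) was incorrectly written as -u*(2 - u)*exp(-u)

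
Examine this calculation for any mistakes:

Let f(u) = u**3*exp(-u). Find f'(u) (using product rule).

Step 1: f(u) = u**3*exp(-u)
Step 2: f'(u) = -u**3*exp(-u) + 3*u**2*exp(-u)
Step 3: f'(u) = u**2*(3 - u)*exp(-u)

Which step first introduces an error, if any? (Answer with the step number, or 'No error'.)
No error

All steps in this derivation are correct.
The final answer f'(u) = u**2*(3 - u)*exp(-u) is valid.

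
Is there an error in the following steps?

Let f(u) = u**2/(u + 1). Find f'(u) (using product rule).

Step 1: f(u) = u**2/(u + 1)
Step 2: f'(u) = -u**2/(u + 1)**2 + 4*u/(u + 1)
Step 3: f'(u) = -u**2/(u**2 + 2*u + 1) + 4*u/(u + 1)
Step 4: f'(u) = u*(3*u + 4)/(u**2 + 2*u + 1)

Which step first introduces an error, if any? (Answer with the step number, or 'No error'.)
Step 2

Step 2 is incorrect due to a wrong coefficient.
The step shows: -u**2/(u + 1)**2 + 4*u/(u + 1)
The correct value should be: -u**2/(u + 1)**2 + 2*u/(u + 1)

Explanation: The coefficient 2 was incorrectly written as 4: the term 2*u/(u + 1) was incorrectly written as 4*u/(u + 1)
The later steps are derived from this incorrect expression, so the error originates in Step 2.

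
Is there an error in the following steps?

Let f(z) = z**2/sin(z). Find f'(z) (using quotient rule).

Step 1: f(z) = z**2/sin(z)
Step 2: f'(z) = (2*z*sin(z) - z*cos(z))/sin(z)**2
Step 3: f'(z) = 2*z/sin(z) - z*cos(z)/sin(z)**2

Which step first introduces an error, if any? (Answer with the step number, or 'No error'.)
Step 2

Step 2 is incorrect due to a wrong exponent.
The step shows: (2*z*sin(z) - z*cos(z))/sin(z)**2
The correct value should be: (-z**2*cos(z) + 2*z*sin(z))/sin(z)**2

Explanation: The exponent 2 on z was incorrectly written as 1: the term (-z**2*cos(z) + 2*z*sin(z))/sin(z)**2 was incorrectly written as (2*z*sin(z) - z*cos(z))/sin(z)**2
The later steps are derived from this incorrect expression, so the error originates in Step 2.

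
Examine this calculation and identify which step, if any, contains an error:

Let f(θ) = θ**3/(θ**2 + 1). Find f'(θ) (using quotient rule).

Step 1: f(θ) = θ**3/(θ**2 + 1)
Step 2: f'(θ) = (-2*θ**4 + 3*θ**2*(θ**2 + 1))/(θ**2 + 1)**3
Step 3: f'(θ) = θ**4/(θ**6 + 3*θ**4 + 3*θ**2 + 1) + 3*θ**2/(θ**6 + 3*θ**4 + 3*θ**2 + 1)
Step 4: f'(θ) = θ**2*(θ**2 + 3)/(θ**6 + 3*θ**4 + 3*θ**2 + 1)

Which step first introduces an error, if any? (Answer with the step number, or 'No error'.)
Step 2

Step 2 is incorrect due to a wrong exponent.
The step shows: (-2*θ**4 + 3*θ**2*(θ**2 + 1))/(θ**2 + 1)**3
The correct value should be: (-2*θ**4 + 3*θ**2*(θ**2 + 1))/(θ**2 + 1)**2

Explanation: The exponent -2 on θ**2 + 1 was incorrectly written as -3: the term (-2*θ**4 + 3*θ**2*(θ**2 + 1))/(θ**2 + 1)**2 was incorrectly written as (-2*θ**4 + 3*θ**2*(θ**2 + 1))/(θ**2 + 1)**3
The later steps are derived from this incorrect expression, so the error originates in Step 2.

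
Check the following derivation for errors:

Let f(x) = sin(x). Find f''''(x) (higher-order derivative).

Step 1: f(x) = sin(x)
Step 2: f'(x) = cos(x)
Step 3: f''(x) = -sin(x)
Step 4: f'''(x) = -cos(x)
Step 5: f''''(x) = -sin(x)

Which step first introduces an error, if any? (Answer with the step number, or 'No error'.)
Step 5

Step 5 is incorrect due to a sign flip.
The step shows: -sin(x)
The correct value should be: sin(x)

Explanation: The sign of the whole expression was flipped: the term sin(x) was incorrectly written as -sin(x)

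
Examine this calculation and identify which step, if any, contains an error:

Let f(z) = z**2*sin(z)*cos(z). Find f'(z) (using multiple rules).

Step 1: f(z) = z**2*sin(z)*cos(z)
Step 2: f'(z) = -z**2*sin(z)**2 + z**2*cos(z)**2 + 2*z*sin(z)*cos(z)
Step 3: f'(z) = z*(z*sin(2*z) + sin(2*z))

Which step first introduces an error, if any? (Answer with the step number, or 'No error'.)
Step 3

Step 3 is incorrect due to a wrong trig function.
The step shows: z*(z*sin(2*z) + sin(2*z))
The correct value should be: z*(z*cos(2*z) + sin(2*z))

Explanation: cos(2*z) was incorrectly written as sin(2*z): the term z*(z*cos(2*z) + sin(2*z)) was incorrectly written as z*(z*sin(2*z) + sin(2*z))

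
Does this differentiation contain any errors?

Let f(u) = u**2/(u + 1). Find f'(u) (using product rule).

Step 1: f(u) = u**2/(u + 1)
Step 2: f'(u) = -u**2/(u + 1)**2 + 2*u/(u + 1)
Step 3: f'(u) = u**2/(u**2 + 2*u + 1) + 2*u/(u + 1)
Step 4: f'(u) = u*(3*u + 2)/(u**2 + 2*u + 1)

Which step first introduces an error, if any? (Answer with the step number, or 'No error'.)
Step 3

Step 3 is incorrect due to a sign flip.
The step shows: u**2/(u**2 + 2*u + 1) + 2*u/(u + 1)
The correct value should be: -u**2/(u**2 + 2*u + 1) + 2*u/(u + 1)

Explanation: The sign of one term was flipped: the term -u**2/(u**2 + 2*u + 1) was incorrectly written as u**2/(u**2 + 2*u + 1)
The later steps are derived from this incorrect expression, so the error originates in Step 3.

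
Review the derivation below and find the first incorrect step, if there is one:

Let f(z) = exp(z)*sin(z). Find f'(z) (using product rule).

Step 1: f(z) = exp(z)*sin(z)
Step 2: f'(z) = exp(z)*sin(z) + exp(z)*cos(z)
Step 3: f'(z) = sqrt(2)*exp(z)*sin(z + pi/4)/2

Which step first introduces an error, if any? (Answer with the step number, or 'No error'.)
Step 3

Step 3 is incorrect due to a wrong exponent.
The step shows: sqrt(2)*exp(z)*sin(z + pi/4)/2
The correct value should be: sqrt(2)*exp(z)*sin(z + pi/4)

Explanation: The exponent 1/2 on 2 was incorrectly written as -1/2: the term sqrt(2)*exp(z)*sin(z + pi/4) was incorrectly written as sqrt(2)*exp(z)*sin(z + pi/4)/2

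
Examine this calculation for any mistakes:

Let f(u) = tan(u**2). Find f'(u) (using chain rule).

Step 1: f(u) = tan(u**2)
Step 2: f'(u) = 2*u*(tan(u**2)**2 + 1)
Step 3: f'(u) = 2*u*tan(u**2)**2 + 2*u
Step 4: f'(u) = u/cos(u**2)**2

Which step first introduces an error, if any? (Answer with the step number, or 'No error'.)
Step 4

Step 4 is incorrect due to a wrong coefficient.
The step shows: u/cos(u**2)**2
The correct value should be: 2*u/cos(u**2)**2

Explanation: The coefficient 2 was incorrectly written as 1: the term 2*u/cos(u**2)**2 was incorrectly written as u/cos(u**2)**2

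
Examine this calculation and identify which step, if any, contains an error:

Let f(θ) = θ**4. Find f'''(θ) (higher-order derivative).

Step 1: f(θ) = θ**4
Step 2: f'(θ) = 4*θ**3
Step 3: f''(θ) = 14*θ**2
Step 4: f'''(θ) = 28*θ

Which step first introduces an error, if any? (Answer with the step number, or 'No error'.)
Step 3

Step 3 is incorrect due to a wrong coefficient.
The step shows: 14*θ**2
The correct value should be: 12*θ**2

Explanation: The coefficient 12 was incorrectly written as 14: the term 12*θ**2 was incorrectly written as 14*θ**2
The later steps are derived from this incorrect expression, so the error originates in Step 3.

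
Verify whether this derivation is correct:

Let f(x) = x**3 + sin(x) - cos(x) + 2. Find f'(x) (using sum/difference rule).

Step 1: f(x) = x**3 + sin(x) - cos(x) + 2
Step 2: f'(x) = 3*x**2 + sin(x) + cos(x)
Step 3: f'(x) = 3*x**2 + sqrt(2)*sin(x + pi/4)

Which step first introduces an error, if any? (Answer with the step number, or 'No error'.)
No error

All steps in this derivation are correct.
The final answer f'(x) = 3*x**2 + sqrt(2)*sin(x + pi/4) is valid.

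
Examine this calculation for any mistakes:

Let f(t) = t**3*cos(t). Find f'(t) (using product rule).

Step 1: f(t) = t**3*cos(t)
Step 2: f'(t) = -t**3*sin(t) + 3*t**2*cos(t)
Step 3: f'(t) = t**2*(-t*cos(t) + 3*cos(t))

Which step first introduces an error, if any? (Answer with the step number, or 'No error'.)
Step 3

Step 3 is incorrect due to a wrong trig function.
The step shows: t**2*(-t*cos(t) + 3*cos(t))
The correct value should be: t**2*(-t*sin(t) + 3*cos(t))

Explanation: sin(t) was incorrectly written as cos(t): the term t**2*(-t*sin(t) + 3*cos(t)) was incorrectly written as t**2*(-t*cos(t) + 3*cos(t))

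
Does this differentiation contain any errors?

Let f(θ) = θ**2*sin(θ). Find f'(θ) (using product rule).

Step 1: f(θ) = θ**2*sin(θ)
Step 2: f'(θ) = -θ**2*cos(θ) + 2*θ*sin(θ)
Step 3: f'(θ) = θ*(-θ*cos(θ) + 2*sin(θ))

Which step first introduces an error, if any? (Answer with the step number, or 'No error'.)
Step 2

Step 2 is incorrect due to a sign flip.
The step shows: -θ**2*cos(θ) + 2*θ*sin(θ)
The correct value should be: θ**2*cos(θ) + 2*θ*sin(θ)

Explanation: The sign of one term was flipped: the term θ**2*cos(θ) was incorrectly written as -θ**2*cos(θ)
The later steps are derived from this incorrect expression, so the error originates in Step 2.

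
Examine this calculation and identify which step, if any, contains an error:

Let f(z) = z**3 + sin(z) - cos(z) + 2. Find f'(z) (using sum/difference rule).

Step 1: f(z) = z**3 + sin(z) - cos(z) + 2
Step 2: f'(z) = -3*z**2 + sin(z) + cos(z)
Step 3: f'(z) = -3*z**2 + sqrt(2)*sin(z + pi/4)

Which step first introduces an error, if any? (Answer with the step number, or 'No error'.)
Step 2

Step 2 is incorrect due to a sign flip.
The step shows: -3*z**2 + sin(z) + cos(z)
The correct value should be: 3*z**2 + sin(z) + cos(z)

Explanation: The sign of one term was flipped: the term 3*z**2 was incorrectly written as -3*z**2
The later steps are derived from this incorrect expression, so the error originates in Step 2.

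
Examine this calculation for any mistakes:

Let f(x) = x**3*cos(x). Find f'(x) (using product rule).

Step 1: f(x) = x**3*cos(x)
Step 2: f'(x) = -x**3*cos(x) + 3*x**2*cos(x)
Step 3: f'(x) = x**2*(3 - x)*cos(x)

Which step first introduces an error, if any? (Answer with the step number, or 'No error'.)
Step 2

Step 2 is incorrect due to a wrong trig function.
The step shows: -x**3*cos(x) + 3*x**2*cos(x)
The correct value should be: -x**3*sin(x) + 3*x**2*cos(x)

Explanation: sin(x) was incorrectly written as cos(x): the term -x**3*sin(x) was incorrectly written as -x**3*cos(x)
The later steps are derived from this incorrect expression, so the error originates in Step 2.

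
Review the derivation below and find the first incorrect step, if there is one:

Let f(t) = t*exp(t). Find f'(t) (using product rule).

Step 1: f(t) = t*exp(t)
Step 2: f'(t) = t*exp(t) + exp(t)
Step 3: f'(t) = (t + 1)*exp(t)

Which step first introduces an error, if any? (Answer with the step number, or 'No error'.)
No error

All steps in this derivation are correct.
The final answer f'(t) = (t + 1)*exp(t) is valid.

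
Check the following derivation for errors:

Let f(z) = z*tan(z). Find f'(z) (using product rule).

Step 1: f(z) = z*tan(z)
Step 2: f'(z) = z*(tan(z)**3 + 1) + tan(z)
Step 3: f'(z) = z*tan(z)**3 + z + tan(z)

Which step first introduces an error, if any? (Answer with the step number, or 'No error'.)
Step 2

Step 2 is incorrect due to a wrong exponent.
The step shows: z*(tan(z)**3 + 1) + tan(z)
The correct value should be: z*(tan(z)**2 + 1) + tan(z)

Explanation: The exponent 2 on tan(z) was incorrectly written as 3: the term z*(tan(z)**2 + 1) was incorrectly written as z*(tan(z)**3 + 1)
The later steps are derived from this incorrect expression, so the error originates in Step 2.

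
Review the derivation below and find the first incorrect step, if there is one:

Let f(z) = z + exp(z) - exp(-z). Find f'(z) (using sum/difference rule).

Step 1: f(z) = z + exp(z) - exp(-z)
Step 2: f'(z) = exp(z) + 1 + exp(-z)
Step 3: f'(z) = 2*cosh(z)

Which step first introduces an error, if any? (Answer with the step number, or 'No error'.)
Step 3

Step 3 is incorrect due to a dropped term.
The step shows: 2*cosh(z)
The correct value should be: 2*cosh(z) + 1

Explanation: A term was dropped: the term 1 was incorrectly omitted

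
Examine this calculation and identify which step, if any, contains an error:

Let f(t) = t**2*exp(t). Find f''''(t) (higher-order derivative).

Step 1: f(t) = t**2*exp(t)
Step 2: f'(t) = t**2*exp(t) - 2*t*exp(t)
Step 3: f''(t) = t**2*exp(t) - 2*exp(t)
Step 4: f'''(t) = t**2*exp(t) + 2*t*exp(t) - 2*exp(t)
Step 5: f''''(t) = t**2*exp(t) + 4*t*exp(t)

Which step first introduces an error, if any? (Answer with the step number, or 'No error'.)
Step 2

Step 2 is incorrect due to a sign flip.
The step shows: t**2*exp(t) - 2*t*exp(t)
The correct value should be: t**2*exp(t) + 2*t*exp(t)

Explanation: The sign of one term was flipped: the term 2*t*exp(t) was incorrectly written as -2*t*exp(t)
The later steps are derived from this incorrect expression, so the error originates in Step 2.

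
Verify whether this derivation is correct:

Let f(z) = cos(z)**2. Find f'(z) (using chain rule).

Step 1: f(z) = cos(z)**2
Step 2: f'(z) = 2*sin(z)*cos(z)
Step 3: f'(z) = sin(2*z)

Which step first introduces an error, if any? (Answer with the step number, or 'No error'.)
Step 2

Step 2 is incorrect due to a sign flip.
The step shows: 2*sin(z)*cos(z)
The correct value should be: -2*sin(z)*cos(z)

Explanation: The sign of the whole expression was flipped: the term -2*sin(z)*cos(z) was incorrectly written as 2*sin(z)*cos(z)
The later steps are derived from this incorrect expression, so the error originates in Step 2.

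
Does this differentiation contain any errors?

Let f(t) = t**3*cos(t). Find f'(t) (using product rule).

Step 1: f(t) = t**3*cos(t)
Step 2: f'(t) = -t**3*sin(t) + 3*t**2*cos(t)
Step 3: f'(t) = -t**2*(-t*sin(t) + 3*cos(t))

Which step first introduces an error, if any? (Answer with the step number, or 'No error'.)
Step 3

Step 3 is incorrect due to a sign flip.
The step shows: -t**2*(-t*sin(t) + 3*cos(t))
The correct value should be: t**2*(-t*sin(t) + 3*cos(t))

Explanation: The sign of the whole expression was flipped: the term t**2*(-t*sin(t) + 3*cos(t)) was incorrectly written as -t**2*(-t*sin(t) + 3*cos(t))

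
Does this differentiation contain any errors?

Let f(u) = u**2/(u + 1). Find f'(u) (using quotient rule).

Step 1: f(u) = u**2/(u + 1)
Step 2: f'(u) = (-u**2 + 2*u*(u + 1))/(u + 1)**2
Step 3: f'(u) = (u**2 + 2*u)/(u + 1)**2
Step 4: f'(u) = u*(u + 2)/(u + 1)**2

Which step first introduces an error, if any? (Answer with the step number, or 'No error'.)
No error

All steps in this derivation are correct.
The final answer f'(u) = u*(u + 2)/(u + 1)**2 is valid.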